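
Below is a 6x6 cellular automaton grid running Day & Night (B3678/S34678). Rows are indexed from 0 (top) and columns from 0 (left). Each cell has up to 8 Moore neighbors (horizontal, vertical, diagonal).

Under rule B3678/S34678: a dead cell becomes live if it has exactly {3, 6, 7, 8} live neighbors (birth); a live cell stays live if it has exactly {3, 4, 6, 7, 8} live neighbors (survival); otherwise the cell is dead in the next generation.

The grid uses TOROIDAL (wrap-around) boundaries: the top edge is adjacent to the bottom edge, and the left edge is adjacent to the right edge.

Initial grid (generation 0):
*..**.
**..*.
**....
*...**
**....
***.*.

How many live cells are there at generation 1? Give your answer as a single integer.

Simulating step by step:
Generation 0 (given above): 17 live cells
Generation 1: 19 live cells
**.***
****..
.*..**
.....*
..****
*.*...
Population at generation 1: 19

Answer: 19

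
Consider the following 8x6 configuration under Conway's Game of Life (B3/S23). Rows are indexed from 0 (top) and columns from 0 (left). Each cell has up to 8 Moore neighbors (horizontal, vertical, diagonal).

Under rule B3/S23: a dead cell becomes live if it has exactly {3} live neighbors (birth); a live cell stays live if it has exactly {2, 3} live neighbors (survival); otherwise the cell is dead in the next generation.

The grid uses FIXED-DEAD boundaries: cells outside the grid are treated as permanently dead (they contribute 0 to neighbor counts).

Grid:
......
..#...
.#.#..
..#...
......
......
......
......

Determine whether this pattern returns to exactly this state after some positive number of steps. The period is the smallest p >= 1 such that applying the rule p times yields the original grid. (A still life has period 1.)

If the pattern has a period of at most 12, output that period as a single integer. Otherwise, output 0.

Simulating and comparing each generation to the original:
Gen 0 (original, given above): 4 live cells
Gen 1: 4 live cells, MATCHES original -> period = 1

Answer: 1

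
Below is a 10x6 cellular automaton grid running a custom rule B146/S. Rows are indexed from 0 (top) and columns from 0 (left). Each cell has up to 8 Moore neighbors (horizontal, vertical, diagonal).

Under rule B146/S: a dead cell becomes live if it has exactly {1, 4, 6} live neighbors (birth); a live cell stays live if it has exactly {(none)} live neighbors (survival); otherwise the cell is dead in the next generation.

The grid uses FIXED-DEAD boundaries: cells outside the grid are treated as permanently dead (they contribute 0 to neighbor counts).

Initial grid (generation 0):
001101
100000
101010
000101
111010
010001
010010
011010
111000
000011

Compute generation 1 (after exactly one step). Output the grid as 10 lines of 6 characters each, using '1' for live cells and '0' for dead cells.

Answer: 100000
010100
000000
001010
000000
101000
001000
100100
000100
000000

Derivation:
Simulating step by step:
Generation 0 (given above): 25 live cells
Generation 1: 11 live cells
(generation 1 grid is the final answer)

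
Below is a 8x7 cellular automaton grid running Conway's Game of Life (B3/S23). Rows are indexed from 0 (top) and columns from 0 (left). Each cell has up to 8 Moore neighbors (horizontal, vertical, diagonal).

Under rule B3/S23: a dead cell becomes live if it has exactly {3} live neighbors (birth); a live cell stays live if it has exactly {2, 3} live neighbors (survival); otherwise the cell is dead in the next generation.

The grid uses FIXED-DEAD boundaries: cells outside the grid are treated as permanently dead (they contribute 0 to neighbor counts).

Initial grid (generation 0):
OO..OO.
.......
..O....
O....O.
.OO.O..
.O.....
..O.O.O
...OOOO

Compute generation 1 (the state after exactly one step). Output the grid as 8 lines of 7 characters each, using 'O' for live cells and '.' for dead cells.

Answer: .......
.O.....
.......
..OO...
OOO....
.O...O.
..O.O.O
...OO.O

Derivation:
Simulating step by step:
Generation 0 (given above): 18 live cells
Generation 1: 14 live cells
(generation 1 grid is the final answer)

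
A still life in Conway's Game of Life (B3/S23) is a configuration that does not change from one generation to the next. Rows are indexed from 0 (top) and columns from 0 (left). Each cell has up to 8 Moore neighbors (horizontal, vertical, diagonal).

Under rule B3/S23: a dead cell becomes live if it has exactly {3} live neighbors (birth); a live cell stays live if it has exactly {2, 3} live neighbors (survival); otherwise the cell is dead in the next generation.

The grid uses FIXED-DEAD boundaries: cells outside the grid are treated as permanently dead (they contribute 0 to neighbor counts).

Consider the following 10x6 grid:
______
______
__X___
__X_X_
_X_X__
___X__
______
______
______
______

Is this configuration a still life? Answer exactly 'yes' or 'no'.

Answer: no

Derivation:
Compute generation 1 and compare to generation 0 (given above):
Generation 1:
______
______
___X__
_XX___
___XX_
__X___
______
______
______
______
Cell (2,2) differs: gen0=1 vs gen1=0 -> NOT a still life.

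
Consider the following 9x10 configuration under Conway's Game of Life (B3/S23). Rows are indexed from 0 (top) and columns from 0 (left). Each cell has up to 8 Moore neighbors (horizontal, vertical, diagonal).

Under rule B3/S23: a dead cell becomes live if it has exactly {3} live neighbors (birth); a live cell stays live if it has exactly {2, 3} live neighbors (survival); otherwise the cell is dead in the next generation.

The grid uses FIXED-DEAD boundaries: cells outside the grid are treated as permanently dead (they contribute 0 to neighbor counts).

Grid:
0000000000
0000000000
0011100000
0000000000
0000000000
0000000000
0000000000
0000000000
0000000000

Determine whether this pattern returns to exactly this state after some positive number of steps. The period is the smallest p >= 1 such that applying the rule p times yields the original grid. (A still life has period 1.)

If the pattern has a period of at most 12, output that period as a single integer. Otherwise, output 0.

Answer: 2

Derivation:
Simulating and comparing each generation to the original:
Gen 0 (original, given above): 3 live cells
Gen 1: 3 live cells, differs from original
Gen 2: 3 live cells, MATCHES original -> period = 2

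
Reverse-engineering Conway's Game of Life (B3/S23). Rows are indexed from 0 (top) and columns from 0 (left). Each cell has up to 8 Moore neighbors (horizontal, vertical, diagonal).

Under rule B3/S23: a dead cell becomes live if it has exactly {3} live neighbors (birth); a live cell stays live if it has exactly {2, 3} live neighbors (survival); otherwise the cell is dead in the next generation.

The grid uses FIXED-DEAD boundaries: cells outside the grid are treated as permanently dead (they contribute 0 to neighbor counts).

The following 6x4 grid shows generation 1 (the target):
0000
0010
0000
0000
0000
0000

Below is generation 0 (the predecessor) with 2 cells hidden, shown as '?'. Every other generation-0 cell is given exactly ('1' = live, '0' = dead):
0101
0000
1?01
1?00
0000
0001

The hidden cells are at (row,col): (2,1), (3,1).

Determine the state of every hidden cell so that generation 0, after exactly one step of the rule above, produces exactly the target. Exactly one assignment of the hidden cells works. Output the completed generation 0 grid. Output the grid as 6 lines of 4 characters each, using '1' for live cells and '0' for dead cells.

Answer: 0101
0000
1001
1000
0000
0001

Derivation:
Hidden generation-0 cells (in order): (2,1), (3,1).
A hidden cell only influences target cells in its own 3x3 neighborhood. Try each of the 2^2 = 4 assignments, step the completed generation 0 forward once under B3/S23, and compare with the target:
  (2,1)=0 (3,1)=0 -> step reproduces the target at every cell -> ACCEPT
  (2,1)=0 (3,1)=1 -> step gives (2,0)='1' but target has '0' -> reject
  (2,1)=1 (3,1)=0 -> step gives (1,0)='1' but target has '0' -> reject
  (2,1)=1 (3,1)=1 -> step gives (1,0)='1' but target has '0' -> reject
Unique solution: (2,1)=dead, (3,1)=dead.
Check: live-neighbor counts of every cell in the completed generation 0:
1020
2232
1210
1211
1111
0010
Applying B3/S23 to generation 0 with these counts gives:
0000
0010
0000
0000
0000
0000
which matches the target exactly.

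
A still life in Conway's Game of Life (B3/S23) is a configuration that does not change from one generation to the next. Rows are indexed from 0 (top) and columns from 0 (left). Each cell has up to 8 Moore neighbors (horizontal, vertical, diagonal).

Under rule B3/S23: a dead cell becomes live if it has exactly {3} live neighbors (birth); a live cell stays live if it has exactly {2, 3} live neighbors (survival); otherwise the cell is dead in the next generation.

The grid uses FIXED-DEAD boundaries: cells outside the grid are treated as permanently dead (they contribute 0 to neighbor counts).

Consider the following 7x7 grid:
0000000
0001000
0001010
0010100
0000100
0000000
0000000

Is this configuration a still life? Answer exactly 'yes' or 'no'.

Compute generation 1 and compare to generation 0 (given above):
Generation 1:
0000000
0000100
0011000
0000110
0001000
0000000
0000000
Cell (1,3) differs: gen0=1 vs gen1=0 -> NOT a still life.

Answer: no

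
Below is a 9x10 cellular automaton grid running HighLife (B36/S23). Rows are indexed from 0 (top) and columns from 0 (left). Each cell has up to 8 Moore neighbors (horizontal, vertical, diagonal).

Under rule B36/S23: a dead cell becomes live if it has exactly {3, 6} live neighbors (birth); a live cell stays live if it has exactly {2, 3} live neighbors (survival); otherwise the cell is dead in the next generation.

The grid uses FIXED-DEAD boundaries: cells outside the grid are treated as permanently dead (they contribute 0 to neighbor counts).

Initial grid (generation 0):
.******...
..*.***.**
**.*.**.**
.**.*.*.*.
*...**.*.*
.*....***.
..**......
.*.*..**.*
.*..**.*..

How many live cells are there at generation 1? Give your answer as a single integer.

Simulating step by step:
Generation 0 (given above): 44 live cells
Generation 1: 38 live cells
.**...**..
*..*....**
*......*..
..*..*....
*.***....*
.********.
.*.*......
.*.*.****.
..*.**.**.
Population at generation 1: 38

Answer: 38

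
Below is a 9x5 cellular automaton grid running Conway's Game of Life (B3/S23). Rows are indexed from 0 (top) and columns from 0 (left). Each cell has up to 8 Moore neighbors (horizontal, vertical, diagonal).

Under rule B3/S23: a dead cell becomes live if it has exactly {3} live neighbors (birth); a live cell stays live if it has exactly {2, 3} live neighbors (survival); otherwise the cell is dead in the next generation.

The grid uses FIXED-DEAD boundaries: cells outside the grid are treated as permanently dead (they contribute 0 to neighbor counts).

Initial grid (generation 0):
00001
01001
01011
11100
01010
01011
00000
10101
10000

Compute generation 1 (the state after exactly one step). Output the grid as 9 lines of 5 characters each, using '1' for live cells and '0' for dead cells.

Answer: 00000
00101
00011
10001
00011
00011
01101
01000
01000

Derivation:
Simulating step by step:
Generation 0 (given above): 18 live cells
Generation 1: 15 live cells
(generation 1 grid is the final answer)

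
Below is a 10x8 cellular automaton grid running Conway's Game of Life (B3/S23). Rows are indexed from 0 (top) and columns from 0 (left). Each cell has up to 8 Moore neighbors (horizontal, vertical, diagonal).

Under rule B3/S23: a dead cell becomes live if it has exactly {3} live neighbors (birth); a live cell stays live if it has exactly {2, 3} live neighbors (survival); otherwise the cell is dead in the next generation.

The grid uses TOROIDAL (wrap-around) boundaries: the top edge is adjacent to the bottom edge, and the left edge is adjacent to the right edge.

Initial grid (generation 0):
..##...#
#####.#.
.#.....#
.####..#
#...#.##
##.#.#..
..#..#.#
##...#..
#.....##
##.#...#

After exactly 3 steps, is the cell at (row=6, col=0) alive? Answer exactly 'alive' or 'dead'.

Simulating step by step:
Generation 0 (given above): 37 live cells
Generation 1: 25 live cells
......#.
....#.#.
.....###
.#####..
......#.
.###.#..
..#..#.#
.#...#..
..#...#.
.#.#....
Generation 2: 22 live cells
.....#..
........
..#....#
..###..#
......#.
.#####..
#..#.#..
.##..#..
.##.....
..#.....
Generation 3: 21 live cells
........
........
..#.....
..##..##
.#....#.
.###.##.
#....##.
#..##...
...#....
.##.....

Cell (6,0) at generation 3: 1 -> alive

Answer: alive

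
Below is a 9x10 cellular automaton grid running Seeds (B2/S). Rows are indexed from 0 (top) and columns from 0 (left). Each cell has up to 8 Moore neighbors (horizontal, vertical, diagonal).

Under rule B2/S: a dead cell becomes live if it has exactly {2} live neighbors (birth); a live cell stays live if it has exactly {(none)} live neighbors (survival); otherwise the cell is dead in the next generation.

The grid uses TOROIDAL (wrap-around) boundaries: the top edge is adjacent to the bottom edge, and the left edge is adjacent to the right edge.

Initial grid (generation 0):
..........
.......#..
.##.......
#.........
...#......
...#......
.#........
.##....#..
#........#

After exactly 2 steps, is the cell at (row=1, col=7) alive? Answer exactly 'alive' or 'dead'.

Simulating step by step:
Generation 0 (given above): 12 live cells
Generation 1: 16 live cells
#.......##
.##.......
#.........
...#......
..#.#.....
....#.....
#..#......
........##
..#.....#.
Generation 2: 19 live cells
...#...#..
........#.
...#......
.##.#.....
.....#....
.##..#....
....#...#.
####...#..
.#........

Cell (1,7) at generation 2: 0 -> dead

Answer: dead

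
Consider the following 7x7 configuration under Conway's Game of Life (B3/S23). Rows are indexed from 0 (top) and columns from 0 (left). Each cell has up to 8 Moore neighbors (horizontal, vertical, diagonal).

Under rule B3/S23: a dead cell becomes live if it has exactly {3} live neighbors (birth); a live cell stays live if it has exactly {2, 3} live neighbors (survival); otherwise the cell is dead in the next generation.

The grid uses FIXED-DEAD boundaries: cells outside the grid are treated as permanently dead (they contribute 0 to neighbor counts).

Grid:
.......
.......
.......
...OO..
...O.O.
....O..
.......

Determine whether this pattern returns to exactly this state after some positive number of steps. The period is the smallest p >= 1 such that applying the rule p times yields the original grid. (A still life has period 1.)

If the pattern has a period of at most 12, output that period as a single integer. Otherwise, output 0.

Answer: 1

Derivation:
Simulating and comparing each generation to the original:
Gen 0 (original, given above): 5 live cells
Gen 1: 5 live cells, MATCHES original -> period = 1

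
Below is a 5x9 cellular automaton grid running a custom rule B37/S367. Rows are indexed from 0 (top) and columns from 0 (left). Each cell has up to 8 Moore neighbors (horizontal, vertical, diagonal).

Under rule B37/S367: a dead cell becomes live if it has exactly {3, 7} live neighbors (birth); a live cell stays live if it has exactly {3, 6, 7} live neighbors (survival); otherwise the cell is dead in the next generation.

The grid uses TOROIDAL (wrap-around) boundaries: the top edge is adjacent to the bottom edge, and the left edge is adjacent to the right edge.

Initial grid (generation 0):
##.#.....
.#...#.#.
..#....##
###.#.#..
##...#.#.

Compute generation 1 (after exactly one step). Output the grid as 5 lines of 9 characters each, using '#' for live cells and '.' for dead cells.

Answer: ....#....
.#....#..
..##.#.##
..##.##..
.#.##.#..

Derivation:
Simulating step by step:
Generation 0 (given above): 18 live cells
Generation 1: 16 live cells
(generation 1 grid is the final answer)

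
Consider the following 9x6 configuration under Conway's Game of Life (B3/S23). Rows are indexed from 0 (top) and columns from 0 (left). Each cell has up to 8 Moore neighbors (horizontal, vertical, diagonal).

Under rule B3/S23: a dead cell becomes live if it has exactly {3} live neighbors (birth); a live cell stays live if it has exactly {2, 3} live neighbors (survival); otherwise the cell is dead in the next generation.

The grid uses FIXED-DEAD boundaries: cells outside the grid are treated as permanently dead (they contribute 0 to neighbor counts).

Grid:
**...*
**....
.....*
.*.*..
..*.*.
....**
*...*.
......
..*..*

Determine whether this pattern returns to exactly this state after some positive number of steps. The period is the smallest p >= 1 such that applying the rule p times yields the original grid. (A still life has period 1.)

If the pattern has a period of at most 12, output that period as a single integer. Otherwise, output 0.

Answer: 0

Derivation:
Simulating and comparing each generation to the original:
Gen 0 (original, given above): 16 live cells
Gen 1: 17 live cells, differs from original
Gen 2: 8 live cells, differs from original
Gen 3: 2 live cells, differs from original
Gen 4: 0 live cells, differs from original
Gen 5: 0 live cells, differs from original
Gen 6: 0 live cells, differs from original
Gen 7: 0 live cells, differs from original
Gen 8: 0 live cells, differs from original
Gen 9: 0 live cells, differs from original
Gen 10: 0 live cells, differs from original
Gen 11: 0 live cells, differs from original
Gen 12: 0 live cells, differs from original
No period found within 12 steps.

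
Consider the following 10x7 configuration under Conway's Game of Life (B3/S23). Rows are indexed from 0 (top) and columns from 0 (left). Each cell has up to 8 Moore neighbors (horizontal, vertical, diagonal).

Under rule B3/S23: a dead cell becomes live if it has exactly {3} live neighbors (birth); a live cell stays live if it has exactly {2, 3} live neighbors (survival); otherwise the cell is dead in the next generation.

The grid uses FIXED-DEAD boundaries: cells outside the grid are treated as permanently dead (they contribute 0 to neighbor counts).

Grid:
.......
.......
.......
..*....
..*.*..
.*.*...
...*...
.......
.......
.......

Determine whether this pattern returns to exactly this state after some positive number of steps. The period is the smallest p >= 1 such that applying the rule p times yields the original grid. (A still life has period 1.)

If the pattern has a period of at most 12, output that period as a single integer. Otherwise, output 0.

Answer: 2

Derivation:
Simulating and comparing each generation to the original:
Gen 0 (original, given above): 6 live cells
Gen 1: 6 live cells, differs from original
Gen 2: 6 live cells, MATCHES original -> period = 2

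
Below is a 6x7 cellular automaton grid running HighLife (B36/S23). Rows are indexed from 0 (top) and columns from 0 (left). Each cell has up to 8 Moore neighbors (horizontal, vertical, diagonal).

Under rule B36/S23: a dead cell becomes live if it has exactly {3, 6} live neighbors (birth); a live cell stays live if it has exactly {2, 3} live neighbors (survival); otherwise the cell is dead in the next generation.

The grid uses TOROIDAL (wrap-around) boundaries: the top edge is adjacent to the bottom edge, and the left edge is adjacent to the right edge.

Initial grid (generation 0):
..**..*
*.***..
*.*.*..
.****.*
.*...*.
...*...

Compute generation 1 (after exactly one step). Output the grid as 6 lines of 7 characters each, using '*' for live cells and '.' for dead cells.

Simulating step by step:
Generation 0 (given above): 18 live cells
Generation 1: 15 live cells
(generation 1 grid is the final answer)

Answer: .*.....
*...***
**....*
....*.*
**...*.
...**..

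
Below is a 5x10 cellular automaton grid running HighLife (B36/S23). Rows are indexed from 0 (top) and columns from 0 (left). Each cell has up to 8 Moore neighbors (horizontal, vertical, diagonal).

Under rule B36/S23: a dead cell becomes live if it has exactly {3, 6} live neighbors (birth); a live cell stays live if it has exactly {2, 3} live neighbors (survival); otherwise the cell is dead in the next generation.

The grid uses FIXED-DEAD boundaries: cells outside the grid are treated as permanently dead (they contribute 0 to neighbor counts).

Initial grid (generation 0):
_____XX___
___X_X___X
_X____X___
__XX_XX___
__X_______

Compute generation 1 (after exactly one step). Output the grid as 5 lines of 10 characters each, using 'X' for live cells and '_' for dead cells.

Answer: ____XXX___
____XX____
___X__X___
_XXX_XX___
__XX______

Derivation:
Simulating step by step:
Generation 0 (given above): 12 live cells
Generation 1: 14 live cells
(generation 1 grid is the final answer)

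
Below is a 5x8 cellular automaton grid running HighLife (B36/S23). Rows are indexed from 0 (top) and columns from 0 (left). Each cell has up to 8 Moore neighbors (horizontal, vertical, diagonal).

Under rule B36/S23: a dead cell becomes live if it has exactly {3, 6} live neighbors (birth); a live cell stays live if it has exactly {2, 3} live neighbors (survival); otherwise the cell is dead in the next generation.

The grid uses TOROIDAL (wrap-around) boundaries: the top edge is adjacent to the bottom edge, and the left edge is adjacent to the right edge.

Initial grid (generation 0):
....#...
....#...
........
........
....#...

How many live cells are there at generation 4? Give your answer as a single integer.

Answer: 3

Derivation:
Simulating step by step:
Generation 0 (given above): 3 live cells
Generation 1: 3 live cells
...###..
........
........
........
........
Generation 2: 3 live cells
....#...
....#...
........
........
....#...
Generation 3: 3 live cells
...###..
........
........
........
........
Generation 4: 3 live cells
....#...
....#...
........
........
....#...
Population at generation 4: 3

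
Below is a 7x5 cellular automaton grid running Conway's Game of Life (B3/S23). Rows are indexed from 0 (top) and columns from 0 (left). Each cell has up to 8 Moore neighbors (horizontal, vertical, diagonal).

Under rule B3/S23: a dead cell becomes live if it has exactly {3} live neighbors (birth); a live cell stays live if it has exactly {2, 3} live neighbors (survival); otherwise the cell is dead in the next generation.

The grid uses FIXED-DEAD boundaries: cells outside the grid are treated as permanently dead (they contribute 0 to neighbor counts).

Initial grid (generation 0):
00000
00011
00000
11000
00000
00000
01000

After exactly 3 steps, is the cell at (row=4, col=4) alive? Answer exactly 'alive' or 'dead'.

Simulating step by step:
Generation 0 (given above): 5 live cells
Generation 1: 0 live cells
00000
00000
00000
00000
00000
00000
00000
Generation 2: 0 live cells
00000
00000
00000
00000
00000
00000
00000
Generation 3: 0 live cells
00000
00000
00000
00000
00000
00000
00000

Cell (4,4) at generation 3: 0 -> dead

Answer: dead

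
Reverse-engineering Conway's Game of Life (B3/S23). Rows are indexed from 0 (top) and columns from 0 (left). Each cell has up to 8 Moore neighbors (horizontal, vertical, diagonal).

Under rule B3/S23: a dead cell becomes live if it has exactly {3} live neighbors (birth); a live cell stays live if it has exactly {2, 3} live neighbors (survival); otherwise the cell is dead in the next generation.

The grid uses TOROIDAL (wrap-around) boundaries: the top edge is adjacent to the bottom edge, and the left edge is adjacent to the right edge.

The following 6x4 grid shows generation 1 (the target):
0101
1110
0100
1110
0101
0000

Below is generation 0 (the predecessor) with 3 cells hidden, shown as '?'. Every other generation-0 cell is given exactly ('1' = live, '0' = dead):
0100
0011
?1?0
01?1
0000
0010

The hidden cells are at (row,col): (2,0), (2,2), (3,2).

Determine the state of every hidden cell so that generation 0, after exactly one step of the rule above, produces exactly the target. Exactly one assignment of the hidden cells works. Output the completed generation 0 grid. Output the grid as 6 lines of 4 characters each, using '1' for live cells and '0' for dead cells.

Hidden generation-0 cells (in order): (2,0), (2,2), (3,2).
A hidden cell only influences target cells in its own 3x3 neighborhood. Try each of the 2^3 = 8 assignments, step the completed generation 0 forward once under B3/S23, and compare with the target:
  (2,0)=0 (2,2)=0 (3,2)=0 -> step gives (2,3)='1' but target has '0' -> reject
  (2,0)=0 (2,2)=0 (3,2)=1 -> step reproduces the target at every cell -> ACCEPT
  (2,0)=0 (2,2)=1 (3,2)=0 -> step gives (1,1)='0' but target has '1' -> reject
  (2,0)=0 (2,2)=1 (3,2)=1 -> step gives (1,1)='0' but target has '1' -> reject
  (2,0)=1 (2,2)=0 (3,2)=0 -> step gives (1,0)='0' but target has '1' -> reject
  (2,0)=1 (2,2)=0 (3,2)=1 -> step gives (1,0)='0' but target has '1' -> reject
  (2,0)=1 (2,2)=1 (3,2)=0 -> step gives (1,0)='0' but target has '1' -> reject
  (2,0)=1 (2,2)=1 (3,2)=1 -> step gives (1,0)='0' but target has '1' -> reject
Unique solution: (2,0)=dead, (2,2)=dead, (3,2)=live.
Check: live-neighbor counts of every cell in the completed generation 0:
2243
3331
4364
3231
2343
1211
Applying B3/S23 to generation 0 with these counts gives:
0101
1110
0100
1110
0101
0000
which matches the target exactly.

Answer: 0100
0011
0100
0111
0000
0010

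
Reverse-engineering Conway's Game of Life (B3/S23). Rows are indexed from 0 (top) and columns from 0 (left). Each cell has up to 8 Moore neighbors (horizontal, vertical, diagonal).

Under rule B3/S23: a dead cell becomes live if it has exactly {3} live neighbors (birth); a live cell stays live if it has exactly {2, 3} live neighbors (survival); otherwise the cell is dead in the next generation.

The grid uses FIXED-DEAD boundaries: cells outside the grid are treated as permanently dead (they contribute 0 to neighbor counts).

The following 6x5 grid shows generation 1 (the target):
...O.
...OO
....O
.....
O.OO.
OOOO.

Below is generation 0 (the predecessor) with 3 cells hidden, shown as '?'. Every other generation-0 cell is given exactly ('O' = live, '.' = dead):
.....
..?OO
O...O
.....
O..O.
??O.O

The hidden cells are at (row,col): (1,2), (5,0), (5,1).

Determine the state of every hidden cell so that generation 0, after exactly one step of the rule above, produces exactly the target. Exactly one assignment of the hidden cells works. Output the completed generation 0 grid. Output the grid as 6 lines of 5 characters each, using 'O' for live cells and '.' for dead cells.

Answer: .....
..OOO
O...O
.....
O..O.
OOO.O

Derivation:
Hidden generation-0 cells (in order): (1,2), (5,0), (5,1).
A hidden cell only influences target cells in its own 3x3 neighborhood. Try each of the 2^3 = 8 assignments, step the completed generation 0 forward once under B3/S23, and compare with the target:
  (1,2)=. (5,0)=. (5,1)=. -> step gives (0,3)='.' but target has 'O' -> reject
  (1,2)=. (5,0)=. (5,1)=O -> step gives (0,3)='.' but target has 'O' -> reject
  (1,2)=. (5,0)=O (5,1)=. -> step gives (0,3)='.' but target has 'O' -> reject
  (1,2)=. (5,0)=O (5,1)=O -> step gives (0,3)='.' but target has 'O' -> reject
  (1,2)=O (5,0)=. (5,1)=. -> step gives (4,0)='.' but target has 'O' -> reject
  (1,2)=O (5,0)=. (5,1)=O -> step gives (4,0)='.' but target has 'O' -> reject
  (1,2)=O (5,0)=O (5,1)=. -> step gives (4,0)='.' but target has 'O' -> reject
  (1,2)=O (5,0)=O (5,1)=O -> step reproduces the target at every cell -> ACCEPT
Unique solution: (1,2)=live, (5,0)=live, (5,1)=live.
Check: live-neighbor counts of every cell in the completed generation 0:
01232
12132
02242
22122
24322
23231
Applying B3/S23 to generation 0 with these counts gives:
...O.
...OO
....O
.....
O.OO.
OOOO.
which matches the target exactly.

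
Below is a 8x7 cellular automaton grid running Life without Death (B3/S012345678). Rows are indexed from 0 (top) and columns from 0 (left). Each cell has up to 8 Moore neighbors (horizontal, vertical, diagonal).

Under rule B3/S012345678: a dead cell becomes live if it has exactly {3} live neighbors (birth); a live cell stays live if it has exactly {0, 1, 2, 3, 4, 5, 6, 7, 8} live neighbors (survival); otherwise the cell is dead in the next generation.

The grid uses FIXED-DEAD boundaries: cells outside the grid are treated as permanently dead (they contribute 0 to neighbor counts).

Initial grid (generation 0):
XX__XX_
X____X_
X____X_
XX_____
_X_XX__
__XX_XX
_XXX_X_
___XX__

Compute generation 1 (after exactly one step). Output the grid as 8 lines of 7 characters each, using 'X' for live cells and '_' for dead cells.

Answer: XX__XX_
X____XX
X____X_
XXX_X__
XX_XXX_
__XX_XX
_XXX_XX
___XX__

Derivation:
Simulating step by step:
Generation 0 (given above): 23 live cells
Generation 1: 29 live cells
(generation 1 grid is the final answer)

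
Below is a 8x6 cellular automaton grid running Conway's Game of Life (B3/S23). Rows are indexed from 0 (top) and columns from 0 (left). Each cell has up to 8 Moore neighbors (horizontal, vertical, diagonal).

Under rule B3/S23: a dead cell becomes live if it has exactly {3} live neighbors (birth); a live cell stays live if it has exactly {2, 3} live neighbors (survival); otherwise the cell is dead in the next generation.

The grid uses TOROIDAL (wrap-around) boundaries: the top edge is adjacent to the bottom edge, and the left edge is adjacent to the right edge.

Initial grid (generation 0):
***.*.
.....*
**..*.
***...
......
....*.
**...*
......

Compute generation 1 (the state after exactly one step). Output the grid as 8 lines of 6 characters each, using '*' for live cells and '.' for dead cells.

Answer: **...*
..***.
..*...
*.*..*
.*....
*....*
*....*
..*...

Derivation:
Simulating step by step:
Generation 0 (given above): 15 live cells
Generation 1: 16 live cells
(generation 1 grid is the final answer)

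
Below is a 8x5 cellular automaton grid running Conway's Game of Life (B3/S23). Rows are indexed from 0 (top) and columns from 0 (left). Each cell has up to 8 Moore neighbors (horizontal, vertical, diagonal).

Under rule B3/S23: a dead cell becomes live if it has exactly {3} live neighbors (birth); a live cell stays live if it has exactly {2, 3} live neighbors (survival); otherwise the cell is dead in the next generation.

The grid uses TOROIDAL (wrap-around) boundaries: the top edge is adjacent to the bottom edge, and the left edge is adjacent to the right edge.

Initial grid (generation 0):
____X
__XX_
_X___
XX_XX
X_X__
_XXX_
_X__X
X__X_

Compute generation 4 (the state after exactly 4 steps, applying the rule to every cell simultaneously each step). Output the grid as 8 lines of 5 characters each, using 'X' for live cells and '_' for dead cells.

Answer: ___XX
X_X_X
__XX_
___X_
___XX
___XX
X__X_
X___X

Derivation:
Simulating step by step:
Generation 0 (given above): 17 live cells
Generation 1: 13 live cells
__X_X
__XX_
_X___
___XX
_____
___XX
_X__X
X__X_
Generation 2: 15 live cells
_XX_X
_XXX_
____X
_____
_____
X__XX
__X__
XXXX_
Generation 3: 10 live cells
____X
_X__X
__XX_
_____
____X
___XX
_____
X___X
Generation 4: 16 live cells
(generation 4 grid is the final answer)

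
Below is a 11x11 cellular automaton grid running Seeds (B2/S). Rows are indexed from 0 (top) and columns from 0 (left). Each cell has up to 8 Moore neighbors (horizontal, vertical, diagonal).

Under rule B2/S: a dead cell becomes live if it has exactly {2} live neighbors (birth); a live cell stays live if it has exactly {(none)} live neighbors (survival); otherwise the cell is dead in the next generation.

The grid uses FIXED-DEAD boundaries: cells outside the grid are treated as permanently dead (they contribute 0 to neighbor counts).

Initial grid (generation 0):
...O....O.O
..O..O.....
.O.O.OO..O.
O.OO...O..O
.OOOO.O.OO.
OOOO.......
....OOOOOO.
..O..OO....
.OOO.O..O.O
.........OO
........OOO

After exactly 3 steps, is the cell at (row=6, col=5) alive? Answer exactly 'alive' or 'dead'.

Answer: dead

Derivation:
Simulating step by step:
Generation 0 (given above): 46 live cells
Generation 1: 21 live cells
..O.O....O.
.O.....OO.O
O......OO.O
...........
.....O....O
..........O
O..........
..........O
.......O...
.O.OO..O...
...........
Generation 2: 29 live cells
.O.O...O..O
O.OO..O....
.O....O....
......OOO.O
.........O.
.........O.
.........OO
...........
..OOO.O.O..
..O...O.O..
..OOO......
Generation 3: 24 live cells
O...O.O....
....OO.....
O..O....OO.
.....O.....
......O....
...........
........O..
..O.OO.OO.O
.O.......O.
.........O.
.O...O.O...

Cell (6,5) at generation 3: 0 -> dead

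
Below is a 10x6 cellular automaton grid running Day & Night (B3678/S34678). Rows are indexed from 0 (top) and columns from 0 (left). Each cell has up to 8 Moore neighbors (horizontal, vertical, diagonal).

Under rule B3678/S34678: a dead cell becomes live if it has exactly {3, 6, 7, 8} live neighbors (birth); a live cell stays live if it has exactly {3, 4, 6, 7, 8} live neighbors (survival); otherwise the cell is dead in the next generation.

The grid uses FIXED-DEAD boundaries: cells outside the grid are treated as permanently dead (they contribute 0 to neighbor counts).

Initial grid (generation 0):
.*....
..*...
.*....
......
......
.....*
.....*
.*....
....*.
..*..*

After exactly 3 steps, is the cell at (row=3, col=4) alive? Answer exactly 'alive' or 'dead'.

Simulating step by step:
Generation 0 (given above): 9 live cells
Generation 1: 1 live cells
......
.*....
......
......
......
......
......
......
......
......
Generation 2: 0 live cells
......
......
......
......
......
......
......
......
......
......
Generation 3: 0 live cells
......
......
......
......
......
......
......
......
......
......

Cell (3,4) at generation 3: 0 -> dead

Answer: dead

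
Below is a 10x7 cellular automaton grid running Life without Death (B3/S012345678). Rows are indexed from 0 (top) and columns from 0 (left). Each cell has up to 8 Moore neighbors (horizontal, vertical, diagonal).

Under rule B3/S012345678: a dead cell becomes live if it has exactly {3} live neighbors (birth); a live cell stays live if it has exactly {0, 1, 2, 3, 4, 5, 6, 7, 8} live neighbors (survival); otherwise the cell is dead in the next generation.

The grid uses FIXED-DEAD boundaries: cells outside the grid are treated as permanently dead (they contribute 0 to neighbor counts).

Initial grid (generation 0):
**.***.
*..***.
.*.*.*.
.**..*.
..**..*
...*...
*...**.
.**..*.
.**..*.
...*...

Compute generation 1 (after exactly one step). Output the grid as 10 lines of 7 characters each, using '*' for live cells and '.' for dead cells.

Answer: ******.
*..****
**.*.**
.**..**
.****.*
..**.*.
******.
****.**
.*****.
..**...

Derivation:
Simulating step by step:
Generation 0 (given above): 29 live cells
Generation 1: 47 live cells
(generation 1 grid is the final answer)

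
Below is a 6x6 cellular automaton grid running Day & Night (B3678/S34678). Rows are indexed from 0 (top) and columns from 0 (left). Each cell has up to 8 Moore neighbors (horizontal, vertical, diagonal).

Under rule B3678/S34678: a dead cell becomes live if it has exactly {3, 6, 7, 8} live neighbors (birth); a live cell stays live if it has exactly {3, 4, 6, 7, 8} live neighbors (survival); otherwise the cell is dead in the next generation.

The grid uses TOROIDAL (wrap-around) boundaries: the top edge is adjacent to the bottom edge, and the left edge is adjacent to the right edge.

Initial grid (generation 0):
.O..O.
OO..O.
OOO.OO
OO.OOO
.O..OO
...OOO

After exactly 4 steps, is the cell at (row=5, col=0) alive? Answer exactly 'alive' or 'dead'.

Simulating step by step:
Generation 0 (given above): 21 live cells
Generation 1: 18 live cells
..O.O.
....OO
OOO..O
O..OOO
O...OO
..OO.O
Generation 2: 20 live cells
....O.
..O.OO
.O..OO
O.OO.O
OOO.OO
OO.O.O
Generation 3: 18 live cells
.OO.O.
O...OO
.O....
OOOOOO
OO...O
.O.O..
Generation 4: 20 live cells
.OO.O.
O.OO.O
OO...O
O.O.OO
O.O..O
.O..OO

Cell (5,0) at generation 4: 0 -> dead

Answer: dead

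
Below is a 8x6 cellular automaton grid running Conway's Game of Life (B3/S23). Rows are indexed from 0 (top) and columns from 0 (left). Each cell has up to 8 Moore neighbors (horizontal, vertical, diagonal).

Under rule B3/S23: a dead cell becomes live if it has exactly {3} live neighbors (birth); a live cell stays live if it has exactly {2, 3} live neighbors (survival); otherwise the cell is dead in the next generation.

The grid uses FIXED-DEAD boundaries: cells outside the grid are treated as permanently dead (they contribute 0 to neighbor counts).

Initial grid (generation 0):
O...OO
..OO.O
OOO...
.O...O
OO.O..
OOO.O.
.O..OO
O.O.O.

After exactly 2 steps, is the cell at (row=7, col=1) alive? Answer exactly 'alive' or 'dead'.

Answer: dead

Derivation:
Simulating step by step:
Generation 0 (given above): 24 live cells
Generation 1: 20 live cells
...OOO
O.OO.O
O..OO.
......
...OO.
....OO
....OO
.O.OOO
Generation 2: 15 live cells
..OO.O
.OO..O
.OOOO.
......
...OOO
......
......
...O.O

Cell (7,1) at generation 2: 0 -> dead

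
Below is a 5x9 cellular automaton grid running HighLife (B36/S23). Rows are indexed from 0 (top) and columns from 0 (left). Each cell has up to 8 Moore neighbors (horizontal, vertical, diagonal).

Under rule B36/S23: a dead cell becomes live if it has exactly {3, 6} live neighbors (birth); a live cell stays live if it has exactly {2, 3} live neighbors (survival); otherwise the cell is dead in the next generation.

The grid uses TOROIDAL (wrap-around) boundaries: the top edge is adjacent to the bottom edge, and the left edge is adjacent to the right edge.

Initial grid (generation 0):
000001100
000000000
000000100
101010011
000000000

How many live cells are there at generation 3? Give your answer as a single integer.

Answer: 7

Derivation:
Simulating step by step:
Generation 0 (given above): 8 live cells
Generation 1: 10 live cells
000000000
000001100
000000011
000000011
000001111
Generation 2: 6 live cells
000000000
000000110
000000001
100000000
000000101
Generation 3: 7 live cells
000000100
000000010
000000011
100000011
000000000
Population at generation 3: 7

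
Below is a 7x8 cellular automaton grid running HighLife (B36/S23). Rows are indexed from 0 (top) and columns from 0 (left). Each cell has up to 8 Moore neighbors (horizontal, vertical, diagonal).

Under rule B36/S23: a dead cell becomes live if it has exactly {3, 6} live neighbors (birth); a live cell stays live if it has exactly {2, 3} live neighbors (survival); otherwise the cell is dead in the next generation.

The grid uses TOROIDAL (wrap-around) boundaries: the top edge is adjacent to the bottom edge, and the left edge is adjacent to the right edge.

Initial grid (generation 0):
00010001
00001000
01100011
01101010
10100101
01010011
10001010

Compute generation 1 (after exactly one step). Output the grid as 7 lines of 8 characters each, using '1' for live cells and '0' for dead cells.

Answer: 00011101
10110011
11100011
00000000
00001100
01111000
10111110

Derivation:
Simulating step by step:
Generation 0 (given above): 22 live cells
Generation 1: 26 live cells
(generation 1 grid is the final answer)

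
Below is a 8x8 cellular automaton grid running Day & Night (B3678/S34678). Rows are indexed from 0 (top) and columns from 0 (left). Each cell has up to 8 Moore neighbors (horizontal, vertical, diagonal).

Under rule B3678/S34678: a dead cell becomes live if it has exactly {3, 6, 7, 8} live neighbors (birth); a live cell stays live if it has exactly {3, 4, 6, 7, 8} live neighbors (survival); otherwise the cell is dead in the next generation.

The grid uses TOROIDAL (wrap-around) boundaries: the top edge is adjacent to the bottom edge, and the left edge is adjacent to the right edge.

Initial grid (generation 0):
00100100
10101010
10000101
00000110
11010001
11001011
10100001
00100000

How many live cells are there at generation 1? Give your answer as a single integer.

Answer: 21

Derivation:
Simulating step by step:
Generation 0 (given above): 24 live cells
Generation 1: 21 live cells
00000000
00010010
01001101
01001010
01101000
10010011
10010011
00010000
Population at generation 1: 21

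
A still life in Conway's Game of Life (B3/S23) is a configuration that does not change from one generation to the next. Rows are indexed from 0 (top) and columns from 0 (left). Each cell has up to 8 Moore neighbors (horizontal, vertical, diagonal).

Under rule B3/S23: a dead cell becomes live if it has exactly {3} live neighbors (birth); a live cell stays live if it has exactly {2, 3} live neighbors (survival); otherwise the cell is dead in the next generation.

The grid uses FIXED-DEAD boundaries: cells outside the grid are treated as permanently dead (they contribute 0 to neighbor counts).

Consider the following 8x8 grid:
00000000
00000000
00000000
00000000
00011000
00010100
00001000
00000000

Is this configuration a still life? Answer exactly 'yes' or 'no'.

Compute generation 1 and compare to generation 0 (given above):
Generation 1:
00000000
00000000
00000000
00000000
00011000
00010100
00001000
00000000
The grids are IDENTICAL -> still life.

Answer: yes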